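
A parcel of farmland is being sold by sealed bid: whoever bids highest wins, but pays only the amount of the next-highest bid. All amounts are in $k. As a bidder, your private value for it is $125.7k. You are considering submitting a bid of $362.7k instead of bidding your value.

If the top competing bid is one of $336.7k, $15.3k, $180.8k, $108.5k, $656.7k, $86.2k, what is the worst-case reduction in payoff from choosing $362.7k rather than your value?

$211k

$336.7k: truthful gives $0k, deviation gives −$211k → loss $211k.
$15.3k: same outcome either way → loss $0k.
$180.8k: truthful gives $0k, deviation gives −$55.1k → loss $55.1k.
$108.5k: same outcome either way → loss $0k.
$656.7k: same outcome either way → loss $0k.
$86.2k: same outcome either way → loss $0k.
Maximum loss: $211k.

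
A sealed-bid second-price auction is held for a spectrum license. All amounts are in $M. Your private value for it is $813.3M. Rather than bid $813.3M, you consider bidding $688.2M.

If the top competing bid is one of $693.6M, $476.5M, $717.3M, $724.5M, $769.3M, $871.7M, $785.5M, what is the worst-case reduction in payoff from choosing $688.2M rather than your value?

$693.6M: truthful gives $119.7M, deviation gives $0M → loss $119.7M.
$476.5M: same outcome either way → loss $0M.
$717.3M: truthful gives $96M, deviation gives $0M → loss $96M.
$724.5M: truthful gives $88.8M, deviation gives $0M → loss $88.8M.
$769.3M: truthful gives $44M, deviation gives $0M → loss $44M.
$871.7M: same outcome either way → loss $0M.
$785.5M: truthful gives $27.8M, deviation gives $0M → loss $27.8M.
Maximum loss: $119.7M.

$119.7M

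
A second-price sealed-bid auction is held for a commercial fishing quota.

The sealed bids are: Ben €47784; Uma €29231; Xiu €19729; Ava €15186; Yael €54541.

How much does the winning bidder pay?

Highest bid: Yael at €54541, so Yael wins.
Second-highest bid: Ben at €47784 — that is the price the winner pays.

€47784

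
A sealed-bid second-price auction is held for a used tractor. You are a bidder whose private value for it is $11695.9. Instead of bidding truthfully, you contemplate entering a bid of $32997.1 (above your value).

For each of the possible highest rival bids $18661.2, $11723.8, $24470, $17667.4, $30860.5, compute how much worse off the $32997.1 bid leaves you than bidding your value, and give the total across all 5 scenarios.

The deviation costs you only when the competing bid falls strictly between $11695.9 and $32997.1; elsewhere both bids give the same outcome.
$18661.2: truthful payoff $0, deviation payoff −$6965.3 → loss $6965.3.
$11723.8: truthful payoff $0, deviation payoff −$27.9 → loss $27.9.
$24470: truthful payoff $0, deviation payoff −$12774.1 → loss $12774.1.
$17667.4: truthful payoff $0, deviation payoff −$5971.5 → loss $5971.5.
$30860.5: truthful payoff $0, deviation payoff −$19164.6 → loss $19164.6.
Total loss = $6965.3 + $27.9 + $12774.1 + $5971.5 + $19164.6 = $44903.4.

$44903.4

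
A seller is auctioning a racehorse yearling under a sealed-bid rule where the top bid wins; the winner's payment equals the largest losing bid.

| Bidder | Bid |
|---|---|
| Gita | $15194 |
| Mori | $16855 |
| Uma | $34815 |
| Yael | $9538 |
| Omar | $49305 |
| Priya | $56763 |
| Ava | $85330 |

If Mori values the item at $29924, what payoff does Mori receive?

$0

Highest bid: Ava at $85330, so Ava wins.
Second-highest bid: Priya at $56763 — that is the price the winner pays.
Mori did not win, so Mori pays nothing and receives nothing: payoff $0.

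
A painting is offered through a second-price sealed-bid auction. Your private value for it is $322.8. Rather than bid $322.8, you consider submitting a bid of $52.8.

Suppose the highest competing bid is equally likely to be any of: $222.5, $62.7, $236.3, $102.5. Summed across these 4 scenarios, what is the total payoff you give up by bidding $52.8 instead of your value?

$667.2

The deviation costs you only when the competing bid falls strictly between $52.8 and $322.8; elsewhere both bids give the same outcome.
$222.5: truthful payoff $100.3, deviation payoff $0 → loss $100.3.
$62.7: truthful payoff $260.1, deviation payoff $0 → loss $260.1.
$236.3: truthful payoff $86.5, deviation payoff $0 → loss $86.5.
$102.5: truthful payoff $220.3, deviation payoff $0 → loss $220.3.
Total loss = $100.3 + $260.1 + $86.5 + $220.3 = $667.2.
Truthful bidding weakly dominates here: raising your bid can only win items priced above your value, and lowering it can only forfeit items priced below.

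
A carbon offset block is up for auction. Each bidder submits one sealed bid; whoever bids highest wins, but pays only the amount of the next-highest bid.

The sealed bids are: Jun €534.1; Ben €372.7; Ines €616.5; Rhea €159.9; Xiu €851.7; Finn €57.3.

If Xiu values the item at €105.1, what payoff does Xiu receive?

Highest bid: Xiu at €851.7, so Xiu wins.
Second-highest bid: Ines at €616.5 — that is the price the winner pays.
Xiu's payoff = value − price = €105.1 − €616.5 = −€511.4.

−€511.4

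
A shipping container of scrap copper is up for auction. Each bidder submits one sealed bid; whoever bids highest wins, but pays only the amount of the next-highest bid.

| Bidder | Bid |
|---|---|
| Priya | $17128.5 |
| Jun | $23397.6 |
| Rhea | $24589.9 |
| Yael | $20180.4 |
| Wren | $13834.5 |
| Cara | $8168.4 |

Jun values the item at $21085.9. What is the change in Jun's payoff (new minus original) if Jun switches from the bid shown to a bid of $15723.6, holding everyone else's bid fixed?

$0

The highest bid among the other bidders is $24589.9; Jun's bid doesn't change that.
Original bid $23397.6: Jun is not highest (top rival bid is $24589.9); payoff $0.
Alternative bid $15723.6: Jun is not highest (top rival bid is $24589.9); payoff $0.
Change in payoff = $0 − ($0) = $0.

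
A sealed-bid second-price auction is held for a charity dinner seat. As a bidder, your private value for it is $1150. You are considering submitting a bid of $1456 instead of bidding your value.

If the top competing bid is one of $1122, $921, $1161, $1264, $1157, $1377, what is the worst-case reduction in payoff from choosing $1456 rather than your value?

$227

$1122: same outcome either way → loss $0.
$921: same outcome either way → loss $0.
$1161: truthful gives $0, deviation gives −$11 → loss $11.
$1264: truthful gives $0, deviation gives −$114 → loss $114.
$1157: truthful gives $0, deviation gives −$7 → loss $7.
$1377: truthful gives $0, deviation gives −$227 → loss $227.
Maximum loss: $227.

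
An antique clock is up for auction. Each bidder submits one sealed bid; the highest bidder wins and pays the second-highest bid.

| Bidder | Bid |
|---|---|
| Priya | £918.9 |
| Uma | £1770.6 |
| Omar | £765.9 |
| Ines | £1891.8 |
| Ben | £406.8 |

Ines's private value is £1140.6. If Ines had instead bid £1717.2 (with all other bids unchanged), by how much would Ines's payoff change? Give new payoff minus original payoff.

The highest bid among the other bidders is £1770.6; Ines's bid doesn't change that.
Original bid £1891.8: Ines is highest, pays the top rival bid £1770.6; payoff £1140.6 − £1770.6 = −£630.
Alternative bid £1717.2: Ines is not highest (top rival bid is £1770.6); payoff £0.
Change in payoff = £0 − (−£630) = £630.

£630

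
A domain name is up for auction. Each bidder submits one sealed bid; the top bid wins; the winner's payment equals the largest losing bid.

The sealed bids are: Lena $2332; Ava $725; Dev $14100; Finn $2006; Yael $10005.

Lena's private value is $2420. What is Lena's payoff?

Highest bid: Dev at $14100, so Dev wins.
Second-highest bid: Yael at $10005 — that is the price the winner pays.
Lena did not win, so Lena pays nothing and receives nothing: payoff $0.

$0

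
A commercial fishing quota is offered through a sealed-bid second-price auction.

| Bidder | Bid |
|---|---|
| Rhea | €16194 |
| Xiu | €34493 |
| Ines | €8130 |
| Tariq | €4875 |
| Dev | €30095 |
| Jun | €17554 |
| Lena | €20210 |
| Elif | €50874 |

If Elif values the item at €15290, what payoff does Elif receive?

Highest bid: Elif at €50874, so Elif wins.
Second-highest bid: Xiu at €34493 — that is the price the winner pays.
Elif's payoff = value − price = €15290 − €34493 = −€19203.

−€19203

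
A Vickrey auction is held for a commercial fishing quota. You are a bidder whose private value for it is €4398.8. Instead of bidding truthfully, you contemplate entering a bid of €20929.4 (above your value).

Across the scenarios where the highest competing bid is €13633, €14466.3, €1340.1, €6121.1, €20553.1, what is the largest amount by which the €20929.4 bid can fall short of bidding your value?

€13633: truthful gives €0, deviation gives −€9234.2 → loss €9234.2.
€14466.3: truthful gives €0, deviation gives −€10067.5 → loss €10067.5.
€1340.1: same outcome either way → loss €0.
€6121.1: truthful gives €0, deviation gives −€1722.3 → loss €1722.3.
€20553.1: truthful gives €0, deviation gives −€16154.3 → loss €16154.3.
Maximum loss: €16154.3.

€16154.3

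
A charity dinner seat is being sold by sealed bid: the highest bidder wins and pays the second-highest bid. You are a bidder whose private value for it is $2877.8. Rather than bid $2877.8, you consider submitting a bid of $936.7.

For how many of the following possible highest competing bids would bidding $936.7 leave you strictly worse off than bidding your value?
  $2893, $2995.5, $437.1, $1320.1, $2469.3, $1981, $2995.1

The deviation hurts exactly when the highest competing bid lies strictly between $936.7 and $2877.8 — underbidding then forfeits a profitable win.
$2893: above both → same outcome either way.
$2995.5: above both → same outcome either way.
$437.1: below both → same outcome either way.
$1320.1: inside the interval → strictly worse (loss $1557.7).
$2469.3: inside the interval → strictly worse (loss $408.5).
$1981: inside the interval → strictly worse (loss $896.8).
$2995.1: above both → same outcome either way.
Count: 3.

3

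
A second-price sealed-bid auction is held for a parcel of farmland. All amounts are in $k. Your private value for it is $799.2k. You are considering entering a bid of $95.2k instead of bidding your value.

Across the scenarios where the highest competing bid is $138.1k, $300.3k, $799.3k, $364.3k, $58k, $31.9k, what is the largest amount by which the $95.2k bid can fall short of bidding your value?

$661.1k

$138.1k: truthful gives $661.1k, deviation gives $0k → loss $661.1k.
$300.3k: truthful gives $498.9k, deviation gives $0k → loss $498.9k.
$799.3k: same outcome either way → loss $0k.
$364.3k: truthful gives $434.9k, deviation gives $0k → loss $434.9k.
$58k: same outcome either way → loss $0k.
$31.9k: same outcome either way → loss $0k.
Maximum loss: $661.1k.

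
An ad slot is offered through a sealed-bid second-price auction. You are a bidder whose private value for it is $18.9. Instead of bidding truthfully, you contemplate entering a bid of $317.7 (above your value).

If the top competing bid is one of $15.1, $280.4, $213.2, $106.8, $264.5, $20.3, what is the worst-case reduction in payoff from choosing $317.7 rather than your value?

$15.1: same outcome either way → loss $0.
$280.4: truthful gives $0, deviation gives −$261.5 → loss $261.5.
$213.2: truthful gives $0, deviation gives −$194.3 → loss $194.3.
$106.8: truthful gives $0, deviation gives −$87.9 → loss $87.9.
$264.5: truthful gives $0, deviation gives −$245.6 → loss $245.6.
$20.3: truthful gives $0, deviation gives −$1.4 → loss $1.4.
Maximum loss: $261.5.

$261.5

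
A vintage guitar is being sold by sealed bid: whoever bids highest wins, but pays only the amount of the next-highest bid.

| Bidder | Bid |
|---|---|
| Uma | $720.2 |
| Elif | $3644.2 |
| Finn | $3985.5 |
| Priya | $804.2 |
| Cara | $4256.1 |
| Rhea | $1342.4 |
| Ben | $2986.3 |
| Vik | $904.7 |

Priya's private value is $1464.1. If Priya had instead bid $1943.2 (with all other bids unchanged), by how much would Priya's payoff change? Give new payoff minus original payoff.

$0

The highest bid among the other bidders is $4256.1; Priya's bid doesn't change that.
Original bid $804.2: Priya is not highest (top rival bid is $4256.1); payoff $0.
Alternative bid $1943.2: Priya is not highest (top rival bid is $4256.1); payoff $0.
Change in payoff = $0 − ($0) = $0.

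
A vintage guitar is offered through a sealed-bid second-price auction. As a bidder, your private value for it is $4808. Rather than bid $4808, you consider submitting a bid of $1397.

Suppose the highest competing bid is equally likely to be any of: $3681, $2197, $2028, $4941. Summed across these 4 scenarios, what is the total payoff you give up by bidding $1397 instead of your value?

The deviation costs you only when the competing bid falls strictly between $1397 and $4808; elsewhere both bids give the same outcome.
$3681: truthful payoff $1127, deviation payoff $0 → loss $1127.
$2197: truthful payoff $2611, deviation payoff $0 → loss $2611.
$2028: truthful payoff $2780, deviation payoff $0 → loss $2780.
$4941: outcomes coincide → loss $0.
Total loss = $1127 + $2611 + $2780 = $6518.

$6518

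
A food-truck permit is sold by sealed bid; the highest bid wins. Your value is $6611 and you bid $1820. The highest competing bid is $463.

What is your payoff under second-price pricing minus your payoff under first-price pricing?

$1357

You have the highest bid, so you win under either rule.
Second-price: pay $463 → payoff $6148.
First-price: pay your own bid $1820 → payoff $4791.
Difference = $6148 − ($4791) = $1357.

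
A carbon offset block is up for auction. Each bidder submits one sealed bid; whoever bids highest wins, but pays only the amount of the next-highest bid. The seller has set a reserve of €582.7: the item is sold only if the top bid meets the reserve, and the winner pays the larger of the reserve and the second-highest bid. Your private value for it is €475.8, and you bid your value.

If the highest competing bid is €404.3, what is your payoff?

Your bid €475.8 is the highest bid but falls below the reserve €582.7, so the item goes unsold. Payoff €0.

€0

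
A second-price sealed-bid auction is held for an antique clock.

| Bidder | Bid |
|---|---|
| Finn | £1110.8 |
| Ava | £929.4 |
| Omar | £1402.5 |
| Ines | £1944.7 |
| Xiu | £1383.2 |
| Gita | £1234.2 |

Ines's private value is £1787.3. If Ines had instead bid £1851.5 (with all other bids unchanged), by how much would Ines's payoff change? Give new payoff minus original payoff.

The highest bid among the other bidders is £1402.5; Ines's bid doesn't change that.
Original bid £1944.7: Ines is highest, pays the top rival bid £1402.5; payoff £1787.3 − £1402.5 = £384.8.
Alternative bid £1851.5: Ines is highest, pays the top rival bid £1402.5; payoff £1787.3 − £1402.5 = £384.8.
Change in payoff = £384.8 − (£384.8) = £0.

£0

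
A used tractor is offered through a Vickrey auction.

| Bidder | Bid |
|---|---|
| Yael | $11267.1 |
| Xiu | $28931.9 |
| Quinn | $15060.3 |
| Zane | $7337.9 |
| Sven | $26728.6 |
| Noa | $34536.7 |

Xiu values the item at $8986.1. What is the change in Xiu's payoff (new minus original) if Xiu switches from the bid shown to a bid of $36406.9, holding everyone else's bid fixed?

−$25550.6

The highest bid among the other bidders is $34536.7; Xiu's bid doesn't change that.
Original bid $28931.9: Xiu is not highest (top rival bid is $34536.7); payoff $0.
Alternative bid $36406.9: Xiu is highest, pays the top rival bid $34536.7; payoff $8986.1 − $34536.7 = −$25550.6.
Change in payoff = −$25550.6 − ($0) = −$25550.6.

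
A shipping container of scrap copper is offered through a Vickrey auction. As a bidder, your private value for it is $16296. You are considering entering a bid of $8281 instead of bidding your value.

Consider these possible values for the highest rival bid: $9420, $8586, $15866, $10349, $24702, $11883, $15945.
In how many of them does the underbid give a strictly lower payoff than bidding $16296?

The deviation hurts exactly when the highest competing bid lies strictly between $8281 and $16296 — underbidding then forfeits a profitable win.
$9420: inside the interval → strictly worse (loss $6876).
$8586: inside the interval → strictly worse (loss $7710).
$15866: inside the interval → strictly worse (loss $430).
$10349: inside the interval → strictly worse (loss $5947).
$24702: above both → same outcome either way.
$11883: inside the interval → strictly worse (loss $4413).
$15945: inside the interval → strictly worse (loss $351).
Count: 6.

6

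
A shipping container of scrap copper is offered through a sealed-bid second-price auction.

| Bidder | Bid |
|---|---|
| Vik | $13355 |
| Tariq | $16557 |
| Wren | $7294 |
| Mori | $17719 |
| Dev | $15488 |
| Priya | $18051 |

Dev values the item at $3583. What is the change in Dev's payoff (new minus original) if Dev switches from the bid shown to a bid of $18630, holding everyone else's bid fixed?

The highest bid among the other bidders is $18051; Dev's bid doesn't change that.
Original bid $15488: Dev is not highest (top rival bid is $18051); payoff $0.
Alternative bid $18630: Dev is highest, pays the top rival bid $18051; payoff $3583 − $18051 = −$14468.
Change in payoff = −$14468 − ($0) = −$14468.

−$14468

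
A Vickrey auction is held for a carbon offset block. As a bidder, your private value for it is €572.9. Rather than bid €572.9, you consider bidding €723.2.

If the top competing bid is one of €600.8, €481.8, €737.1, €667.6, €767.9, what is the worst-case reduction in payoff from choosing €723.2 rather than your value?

€600.8: truthful gives €0, deviation gives −€27.9 → loss €27.9.
€481.8: same outcome either way → loss €0.
€737.1: same outcome either way → loss €0.
€667.6: truthful gives €0, deviation gives −€94.7 → loss €94.7.
€767.9: same outcome either way → loss €0.
Maximum loss: €94.7.

€94.7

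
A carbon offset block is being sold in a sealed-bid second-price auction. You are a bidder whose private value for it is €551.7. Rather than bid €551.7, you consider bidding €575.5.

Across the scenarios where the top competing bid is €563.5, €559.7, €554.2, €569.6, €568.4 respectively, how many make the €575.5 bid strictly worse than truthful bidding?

5

The deviation hurts exactly when the highest competing bid lies strictly between €551.7 and €575.5 — overbidding then wins at a price above your value.
€563.5: inside the interval → strictly worse (loss €11.8).
€559.7: inside the interval → strictly worse (loss €8).
€554.2: inside the interval → strictly worse (loss €2.5).
€569.6: inside the interval → strictly worse (loss €17.9).
€568.4: inside the interval → strictly worse (loss €16.7).
Count: 5.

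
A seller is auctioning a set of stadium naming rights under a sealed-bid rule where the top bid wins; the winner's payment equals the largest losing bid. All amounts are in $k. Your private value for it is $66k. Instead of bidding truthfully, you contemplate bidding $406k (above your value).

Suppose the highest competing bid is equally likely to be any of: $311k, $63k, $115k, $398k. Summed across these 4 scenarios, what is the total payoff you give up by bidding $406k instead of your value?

$626k

The deviation costs you only when the competing bid falls strictly between $66k and $406k; elsewhere both bids give the same outcome.
$311k: truthful payoff $0k, deviation payoff −$245k → loss $245k.
$63k: outcomes coincide → loss $0k.
$115k: truthful payoff $0k, deviation payoff −$49k → loss $49k.
$398k: truthful payoff $0k, deviation payoff −$332k → loss $332k.
Total loss = $245k + $49k + $332k = $626k.
Truthful bidding weakly dominates here: raising your bid can only win items priced above your value, and lowering it can only forfeit items priced below.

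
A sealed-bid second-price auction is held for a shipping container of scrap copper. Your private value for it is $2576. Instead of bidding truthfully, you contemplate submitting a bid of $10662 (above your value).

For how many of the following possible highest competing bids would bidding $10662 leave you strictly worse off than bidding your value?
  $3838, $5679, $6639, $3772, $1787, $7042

5

The deviation hurts exactly when the highest competing bid lies strictly between $2576 and $10662 — overbidding then wins at a price above your value.
$3838: inside the interval → strictly worse (loss $1262).
$5679: inside the interval → strictly worse (loss $3103).
$6639: inside the interval → strictly worse (loss $4063).
$3772: inside the interval → strictly worse (loss $1196).
$1787: below both → same outcome either way.
$7042: inside the interval → strictly worse (loss $4466).
Count: 5.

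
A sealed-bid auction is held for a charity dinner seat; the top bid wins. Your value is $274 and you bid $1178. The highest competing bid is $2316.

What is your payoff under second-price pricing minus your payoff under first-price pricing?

Your bid $1178 is below $2316, so you lose under either rule.
Payoff is $0 in both cases; difference = $0.

$0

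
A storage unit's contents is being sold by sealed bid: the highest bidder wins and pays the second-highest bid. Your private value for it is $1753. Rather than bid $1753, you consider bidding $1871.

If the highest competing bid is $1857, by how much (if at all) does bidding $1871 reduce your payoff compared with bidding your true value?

Bidding your value $1753: you lose (since $1753 < $1857). Payoff $0.
Bidding $1871: you win and pay $1857. Payoff $1753 − $1857 = −$104.
The competing bid $1857 lies between your value and your inflated bid, so overbidding wins an item priced above your value.
Loss from deviating = $0 − (−$104) = $104.

$104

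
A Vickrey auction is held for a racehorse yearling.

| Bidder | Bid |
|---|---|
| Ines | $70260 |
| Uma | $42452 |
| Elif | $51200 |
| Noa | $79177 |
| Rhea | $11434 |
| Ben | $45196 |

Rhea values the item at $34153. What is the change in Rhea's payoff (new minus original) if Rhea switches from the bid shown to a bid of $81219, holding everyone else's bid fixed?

The highest bid among the other bidders is $79177; Rhea's bid doesn't change that.
Original bid $11434: Rhea is not highest (top rival bid is $79177); payoff $0.
Alternative bid $81219: Rhea is highest, pays the top rival bid $79177; payoff $34153 − $79177 = −$45024.
Change in payoff = −$45024 − ($0) = −$45024.

−$45024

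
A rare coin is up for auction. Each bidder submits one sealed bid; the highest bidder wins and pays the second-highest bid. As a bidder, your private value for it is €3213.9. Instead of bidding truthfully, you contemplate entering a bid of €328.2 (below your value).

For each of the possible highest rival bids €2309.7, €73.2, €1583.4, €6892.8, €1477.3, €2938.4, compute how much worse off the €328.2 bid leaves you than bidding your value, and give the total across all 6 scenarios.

€4546.8

The deviation costs you only when the competing bid falls strictly between €328.2 and €3213.9; elsewhere both bids give the same outcome.
€2309.7: truthful payoff €904.2, deviation payoff €0 → loss €904.2.
€73.2: outcomes coincide → loss €0.
€1583.4: truthful payoff €1630.5, deviation payoff €0 → loss €1630.5.
€6892.8: outcomes coincide → loss €0.
€1477.3: truthful payoff €1736.6, deviation payoff €0 → loss €1736.6.
€2938.4: truthful payoff €275.5, deviation payoff €0 → loss €275.5.
Total loss = €904.2 + €1630.5 + €1736.6 + €275.5 = €4546.8.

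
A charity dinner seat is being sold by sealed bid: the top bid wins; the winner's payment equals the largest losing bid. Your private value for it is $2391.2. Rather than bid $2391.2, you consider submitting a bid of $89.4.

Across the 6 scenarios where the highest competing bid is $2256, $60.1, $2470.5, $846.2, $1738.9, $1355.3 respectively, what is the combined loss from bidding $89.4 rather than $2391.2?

$3368.4

The deviation costs you only when the competing bid falls strictly between $89.4 and $2391.2; elsewhere both bids give the same outcome.
$2256: truthful payoff $135.2, deviation payoff $0 → loss $135.2.
$60.1: outcomes coincide → loss $0.
$2470.5: outcomes coincide → loss $0.
$846.2: truthful payoff $1545, deviation payoff $0 → loss $1545.
$1738.9: truthful payoff $652.3, deviation payoff $0 → loss $652.3.
$1355.3: truthful payoff $1035.9, deviation payoff $0 → loss $1035.9.
Total loss = $135.2 + $1545 + $652.3 + $1035.9 = $3368.4.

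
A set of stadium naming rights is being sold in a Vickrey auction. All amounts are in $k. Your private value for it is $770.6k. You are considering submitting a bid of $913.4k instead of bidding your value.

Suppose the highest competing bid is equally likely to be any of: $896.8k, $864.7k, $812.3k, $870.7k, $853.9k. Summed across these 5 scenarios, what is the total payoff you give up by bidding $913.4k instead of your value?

The deviation costs you only when the competing bid falls strictly between $770.6k and $913.4k; elsewhere both bids give the same outcome.
$896.8k: truthful payoff $0k, deviation payoff −$126.2k → loss $126.2k.
$864.7k: truthful payoff $0k, deviation payoff −$94.1k → loss $94.1k.
$812.3k: truthful payoff $0k, deviation payoff −$41.7k → loss $41.7k.
$870.7k: truthful payoff $0k, deviation payoff −$100.1k → loss $100.1k.
$853.9k: truthful payoff $0k, deviation payoff −$83.3k → loss $83.3k.
Total loss = $126.2k + $94.1k + $41.7k + $100.1k + $83.3k = $445.4k.
In a second-price auction your bid sets only whether you win, not what you pay, so bidding your true value is weakly dominant.

$445.4k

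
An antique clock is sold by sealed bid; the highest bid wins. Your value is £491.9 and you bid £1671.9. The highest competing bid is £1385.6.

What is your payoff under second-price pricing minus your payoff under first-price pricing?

You have the highest bid, so you win under either rule.
Second-price: pay £1385.6 → payoff −£893.7.
First-price: pay your own bid £1671.9 → payoff −£1180.
Difference = −£893.7 − (−£1180) = £286.3.

£286.3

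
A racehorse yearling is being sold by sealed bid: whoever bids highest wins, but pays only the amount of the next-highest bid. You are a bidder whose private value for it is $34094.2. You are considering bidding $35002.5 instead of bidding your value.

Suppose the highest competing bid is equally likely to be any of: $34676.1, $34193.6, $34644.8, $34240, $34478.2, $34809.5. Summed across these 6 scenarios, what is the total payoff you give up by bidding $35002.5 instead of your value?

The deviation costs you only when the competing bid falls strictly between $34094.2 and $35002.5; elsewhere both bids give the same outcome.
$34676.1: truthful payoff $0, deviation payoff −$581.9 → loss $581.9.
$34193.6: truthful payoff $0, deviation payoff −$99.4 → loss $99.4.
$34644.8: truthful payoff $0, deviation payoff −$550.6 → loss $550.6.
$34240: truthful payoff $0, deviation payoff −$145.8 → loss $145.8.
$34478.2: truthful payoff $0, deviation payoff −$384 → loss $384.
$34809.5: truthful payoff $0, deviation payoff −$715.3 → loss $715.3.
Total loss = $581.9 + $99.4 + $550.6 + $145.8 + $384 + $715.3 = $2477.

$2477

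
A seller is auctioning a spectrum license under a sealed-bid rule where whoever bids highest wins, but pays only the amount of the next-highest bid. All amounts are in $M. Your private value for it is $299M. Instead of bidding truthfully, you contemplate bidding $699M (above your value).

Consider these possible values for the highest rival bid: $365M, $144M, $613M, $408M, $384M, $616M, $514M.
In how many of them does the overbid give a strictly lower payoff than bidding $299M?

The deviation hurts exactly when the highest competing bid lies strictly between $299M and $699M — overbidding then wins at a price above your value.
$365M: inside the interval → strictly worse (loss $66M).
$144M: below both → same outcome either way.
$613M: inside the interval → strictly worse (loss $314M).
$408M: inside the interval → strictly worse (loss $109M).
$384M: inside the interval → strictly worse (loss $85M).
$616M: inside the interval → strictly worse (loss $317M).
$514M: inside the interval → strictly worse (loss $215M).
Count: 6.

6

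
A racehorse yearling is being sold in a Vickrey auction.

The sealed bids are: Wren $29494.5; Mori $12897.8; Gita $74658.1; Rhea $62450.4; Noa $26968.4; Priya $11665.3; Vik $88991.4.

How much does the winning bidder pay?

Highest bid: Vik at $88991.4, so Vik wins.
Second-highest bid: Gita at $74658.1 — that is the price the winner pays.

$74658.1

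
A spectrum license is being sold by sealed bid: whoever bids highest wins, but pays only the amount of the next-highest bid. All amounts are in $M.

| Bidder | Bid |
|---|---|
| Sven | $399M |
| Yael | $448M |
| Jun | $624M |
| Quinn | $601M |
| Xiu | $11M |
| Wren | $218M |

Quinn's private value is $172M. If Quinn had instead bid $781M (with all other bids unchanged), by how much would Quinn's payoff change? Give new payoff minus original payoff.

The highest bid among the other bidders is $624M; Quinn's bid doesn't change that.
Original bid $601M: Quinn is not highest (top rival bid is $624M); payoff $0M.
Alternative bid $781M: Quinn is highest, pays the top rival bid $624M; payoff $172M − $624M = −$452M.
Change in payoff = −$452M − ($0M) = −$452M.

−$452M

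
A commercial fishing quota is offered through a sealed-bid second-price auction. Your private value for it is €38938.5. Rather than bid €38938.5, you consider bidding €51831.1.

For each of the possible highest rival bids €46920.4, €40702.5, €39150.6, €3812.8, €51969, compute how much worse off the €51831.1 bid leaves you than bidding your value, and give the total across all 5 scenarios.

€9958

The deviation costs you only when the competing bid falls strictly between €38938.5 and €51831.1; elsewhere both bids give the same outcome.
€46920.4: truthful payoff €0, deviation payoff −€7981.9 → loss €7981.9.
€40702.5: truthful payoff €0, deviation payoff −€1764 → loss €1764.
€39150.6: truthful payoff €0, deviation payoff −€212.1 → loss €212.1.
€3812.8: outcomes coincide → loss €0.
€51969: outcomes coincide → loss €0.
Total loss = €7981.9 + €1764 + €212.1 = €9958.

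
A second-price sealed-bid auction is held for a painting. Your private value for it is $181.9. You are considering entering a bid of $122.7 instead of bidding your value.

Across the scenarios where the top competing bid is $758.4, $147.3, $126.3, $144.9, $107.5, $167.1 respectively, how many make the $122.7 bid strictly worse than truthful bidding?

The deviation hurts exactly when the highest competing bid lies strictly between $122.7 and $181.9 — underbidding then forfeits a profitable win.
$758.4: above both → same outcome either way.
$147.3: inside the interval → strictly worse (loss $34.6).
$126.3: inside the interval → strictly worse (loss $55.6).
$144.9: inside the interval → strictly worse (loss $37).
$107.5: below both → same outcome either way.
$167.1: inside the interval → strictly worse (loss $14.8).
Count: 4.

4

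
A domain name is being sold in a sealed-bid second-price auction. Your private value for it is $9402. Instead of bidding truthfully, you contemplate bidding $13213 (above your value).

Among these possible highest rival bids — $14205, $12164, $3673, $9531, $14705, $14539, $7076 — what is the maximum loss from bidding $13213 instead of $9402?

$2762

$14205: same outcome either way → loss $0.
$12164: truthful gives $0, deviation gives −$2762 → loss $2762.
$3673: same outcome either way → loss $0.
$9531: truthful gives $0, deviation gives −$129 → loss $129.
$14705: same outcome either way → loss $0.
$14539: same outcome either way → loss $0.
$7076: same outcome either way → loss $0.
Maximum loss: $2762.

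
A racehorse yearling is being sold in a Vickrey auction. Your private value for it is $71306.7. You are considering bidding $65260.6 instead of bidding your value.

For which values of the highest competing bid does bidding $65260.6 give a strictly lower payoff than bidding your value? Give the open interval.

($65260.6, $71306.7)

If the competing bid is below $65260.6, both bids win at the same price — no difference.
If it is above $71306.7, both bids lose — no difference.
If it lies strictly between $65260.6 and $71306.7, bidding your value wins at a price below your value (positive payoff) while bidding $65260.6 loses (payoff 0).
So the deviation strictly hurts on the open interval ($65260.6, $71306.7).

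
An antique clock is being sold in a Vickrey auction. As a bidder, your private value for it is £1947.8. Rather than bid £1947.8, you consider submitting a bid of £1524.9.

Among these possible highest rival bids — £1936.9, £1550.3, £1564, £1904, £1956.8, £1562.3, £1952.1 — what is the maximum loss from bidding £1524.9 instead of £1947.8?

£1936.9: truthful gives £10.9, deviation gives £0 → loss £10.9.
£1550.3: truthful gives £397.5, deviation gives £0 → loss £397.5.
£1564: truthful gives £383.8, deviation gives £0 → loss £383.8.
£1904: truthful gives £43.8, deviation gives £0 → loss £43.8.
£1956.8: same outcome either way → loss £0.
£1562.3: truthful gives £385.5, deviation gives £0 → loss £385.5.
£1952.1: same outcome either way → loss £0.
Maximum loss: £397.5.

£397.5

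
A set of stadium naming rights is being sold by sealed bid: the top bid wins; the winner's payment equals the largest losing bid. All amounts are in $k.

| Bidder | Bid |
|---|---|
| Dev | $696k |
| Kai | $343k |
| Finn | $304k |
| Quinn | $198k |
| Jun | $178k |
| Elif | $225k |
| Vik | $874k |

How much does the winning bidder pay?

$696k

Highest bid: Vik at $874k, so Vik wins.
Second-highest bid: Dev at $696k — that is the price the winner pays.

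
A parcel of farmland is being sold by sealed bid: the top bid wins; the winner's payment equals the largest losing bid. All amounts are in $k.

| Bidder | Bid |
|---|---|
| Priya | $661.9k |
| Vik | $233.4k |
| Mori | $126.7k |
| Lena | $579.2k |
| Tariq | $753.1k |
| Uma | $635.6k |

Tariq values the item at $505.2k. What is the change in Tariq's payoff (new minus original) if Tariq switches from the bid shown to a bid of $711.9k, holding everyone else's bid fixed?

The highest bid among the other bidders is $661.9k; Tariq's bid doesn't change that.
Original bid $753.1k: Tariq is highest, pays the top rival bid $661.9k; payoff $505.2k − $661.9k = −$156.7k.
Alternative bid $711.9k: Tariq is highest, pays the top rival bid $661.9k; payoff $505.2k − $661.9k = −$156.7k.
Change in payoff = −$156.7k − (−$156.7k) = $0k.

$0k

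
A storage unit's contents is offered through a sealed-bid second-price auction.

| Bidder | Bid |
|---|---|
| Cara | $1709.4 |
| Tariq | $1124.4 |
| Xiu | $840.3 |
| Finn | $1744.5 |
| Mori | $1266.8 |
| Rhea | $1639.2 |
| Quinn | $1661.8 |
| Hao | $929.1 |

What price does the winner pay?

Highest bid: Finn at $1744.5, so Finn wins.
Second-highest bid: Cara at $1709.4 — that is the price the winner pays.

$1709.4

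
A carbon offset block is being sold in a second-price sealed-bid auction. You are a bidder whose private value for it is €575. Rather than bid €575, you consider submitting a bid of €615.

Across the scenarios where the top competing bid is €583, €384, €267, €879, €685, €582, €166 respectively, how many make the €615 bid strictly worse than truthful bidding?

2

The deviation hurts exactly when the highest competing bid lies strictly between €575 and €615 — overbidding then wins at a price above your value.
€583: inside the interval → strictly worse (loss €8).
€384: below both → same outcome either way.
€267: below both → same outcome either way.
€879: above both → same outcome either way.
€685: above both → same outcome either way.
€582: inside the interval → strictly worse (loss €7).
€166: below both → same outcome either way.
Count: 2.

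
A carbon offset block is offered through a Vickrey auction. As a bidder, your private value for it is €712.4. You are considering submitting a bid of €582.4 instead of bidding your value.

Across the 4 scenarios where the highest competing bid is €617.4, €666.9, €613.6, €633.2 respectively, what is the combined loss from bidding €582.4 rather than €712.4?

€318.5

The deviation costs you only when the competing bid falls strictly between €582.4 and €712.4; elsewhere both bids give the same outcome.
€617.4: truthful payoff €95, deviation payoff €0 → loss €95.
€666.9: truthful payoff €45.5, deviation payoff €0 → loss €45.5.
€613.6: truthful payoff €98.8, deviation payoff €0 → loss €98.8.
€633.2: truthful payoff €79.2, deviation payoff €0 → loss €79.2.
Total loss = €95 + €45.5 + €98.8 + €79.2 = €318.5.
Truthful bidding weakly dominates here: raising your bid can only win items priced above your value, and lowering it can only forfeit items priced below.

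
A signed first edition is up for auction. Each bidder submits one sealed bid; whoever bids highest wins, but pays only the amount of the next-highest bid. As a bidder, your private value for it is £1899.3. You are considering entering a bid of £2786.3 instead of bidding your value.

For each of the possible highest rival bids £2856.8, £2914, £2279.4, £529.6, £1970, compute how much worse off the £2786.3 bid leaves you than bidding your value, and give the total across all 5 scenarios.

£450.8

The deviation costs you only when the competing bid falls strictly between £1899.3 and £2786.3; elsewhere both bids give the same outcome.
£2856.8: outcomes coincide → loss £0.
£2914: outcomes coincide → loss £0.
£2279.4: truthful payoff £0, deviation payoff −£380.1 → loss £380.1.
£529.6: outcomes coincide → loss £0.
£1970: truthful payoff £0, deviation payoff −£70.7 → loss £70.7.
Total loss = £380.1 + £70.7 = £450.8.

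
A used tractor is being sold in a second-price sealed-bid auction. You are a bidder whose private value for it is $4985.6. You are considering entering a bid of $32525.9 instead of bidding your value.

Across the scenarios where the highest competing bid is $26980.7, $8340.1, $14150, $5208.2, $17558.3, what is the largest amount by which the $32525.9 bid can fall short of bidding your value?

$21995.1

$26980.7: truthful gives $0, deviation gives −$21995.1 → loss $21995.1.
$8340.1: truthful gives $0, deviation gives −$3354.5 → loss $3354.5.
$14150: truthful gives $0, deviation gives −$9164.4 → loss $9164.4.
$5208.2: truthful gives $0, deviation gives −$222.6 → loss $222.6.
$17558.3: truthful gives $0, deviation gives −$12572.7 → loss $12572.7.
Maximum loss: $21995.1.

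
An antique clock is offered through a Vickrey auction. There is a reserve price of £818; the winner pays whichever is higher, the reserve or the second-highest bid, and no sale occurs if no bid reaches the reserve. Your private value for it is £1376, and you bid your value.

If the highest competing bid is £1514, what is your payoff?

£0

Your bid £1376 is below the highest competing bid £1514, so you lose. Payoff £0.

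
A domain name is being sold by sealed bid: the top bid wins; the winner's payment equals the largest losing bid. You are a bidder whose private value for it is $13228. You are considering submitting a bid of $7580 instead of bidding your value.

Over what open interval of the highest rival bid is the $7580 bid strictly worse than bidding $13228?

($7580, $13228)

If the competing bid is below $7580, both bids win at the same price — no difference.
If it is above $13228, both bids lose — no difference.
If it lies strictly between $7580 and $13228, bidding your value wins at a price below your value (positive payoff) while bidding $7580 loses (payoff 0).
So the deviation strictly hurts on the open interval ($7580, $13228).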